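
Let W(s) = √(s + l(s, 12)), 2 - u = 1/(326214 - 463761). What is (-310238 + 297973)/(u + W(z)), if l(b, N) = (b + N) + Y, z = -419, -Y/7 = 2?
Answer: -92817820790145/3193557222917 + 92817483387354*I*√210/3193557222917 ≈ -29.064 + 421.18*I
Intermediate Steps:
Y = -14 (Y = -7*2 = -14)
l(b, N) = -14 + N + b (l(b, N) = (b + N) - 14 = (N + b) - 14 = -14 + N + b)
u = 275095/137547 (u = 2 - 1/(326214 - 463761) = 2 - 1/(-137547) = 2 - 1*(-1/137547) = 2 + 1/137547 = 275095/137547 ≈ 2.0000)
W(s) = √(-2 + 2*s) (W(s) = √(s + (-14 + 12 + s)) = √(s + (-2 + s)) = √(-2 + 2*s))
(-310238 + 297973)/(u + W(z)) = (-310238 + 297973)/(275095/137547 + √(-2 + 2*(-419))) = -12265/(275095/137547 + √(-2 - 838)) = -12265/(275095/137547 + √(-840)) = -12265/(275095/137547 + 2*I*√210)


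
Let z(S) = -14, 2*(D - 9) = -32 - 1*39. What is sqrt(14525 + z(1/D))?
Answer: sqrt(14511) ≈ 120.46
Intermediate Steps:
D = -53/2 (D = 9 + (-32 - 1*39)/2 = 9 + (-32 - 39)/2 = 9 + (1/2)*(-71) = 9 - 71/2 = -53/2 ≈ -26.500)
sqrt(14525 + z(1/D)) = sqrt(14525 - 14) = sqrt(14511)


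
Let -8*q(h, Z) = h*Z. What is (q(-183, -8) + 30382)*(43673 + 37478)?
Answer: 2450679049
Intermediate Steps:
q(h, Z) = -Z*h/8 (q(h, Z) = -h*Z/8 = -Z*h/8)
(q(-183, -8) + 30382)*(43673 + 37478) = (-⅛*(-8)*(-183) + 30382)*(43673 + 37478) = (-183 + 30382)*81151 = 30199*81151 = 2450679049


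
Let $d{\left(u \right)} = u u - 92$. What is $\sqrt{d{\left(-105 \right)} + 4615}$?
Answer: $26 \sqrt{23} \approx 124.69$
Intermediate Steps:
$d{\left(u \right)} = -92 + u^{2}$ ($d{\left(u \right)} = u^{2} - 92 = -92 + u^{2}$)
$\sqrt{d{\left(-105 \right)} + 4615} = \sqrt{\left(-92 + \left(-105\right)^{2}\right) + 4615} = \sqrt{\left(-92 + 11025\right) + 4615} = \sqrt{10933 + 4615} = \sqrt{15548} = 26 \sqrt{23}$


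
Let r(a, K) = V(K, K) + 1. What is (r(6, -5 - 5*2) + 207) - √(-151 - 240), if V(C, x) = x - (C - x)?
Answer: 193 - I*√391 ≈ 193.0 - 19.774*I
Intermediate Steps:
V(C, x) = -C + 2*x (V(C, x) = x + (x - C) = -C + 2*x)
r(a, K) = 1 + K (r(a, K) = (-K + 2*K) + 1 = K + 1 = 1 + K)
(r(6, -5 - 5*2) + 207) - √(-151 - 240) = ((1 + (-5 - 5*2)) + 207) - √(-151 - 240) = ((1 + (-5 - 10)) + 207) - √(-391) = ((1 - 15) + 207) - I*√391 = (-14 + 207) - I*√391 = 193 - I*√391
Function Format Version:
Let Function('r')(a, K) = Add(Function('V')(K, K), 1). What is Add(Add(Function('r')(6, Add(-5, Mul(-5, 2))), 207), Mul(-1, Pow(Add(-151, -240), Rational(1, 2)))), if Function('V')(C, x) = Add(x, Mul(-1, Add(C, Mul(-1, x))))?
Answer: Add(193, Mul(-1, I, Pow(391, Rational(1, 2)))) ≈ Add(193.00, Mul(-19.774, I))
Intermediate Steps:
Function('V')(C, x) = Add(Mul(-1, C), Mul(2, x)) (Function('V')(C, x) = Add(x, Add(x, Mul(-1, C))) = Add(Mul(-1, C), Mul(2, x)))
Function('r')(a, K) = Add(1, K) (Function('r')(a, K) = Add(Add(Mul(-1, K), Mul(2, K)), 1) = Add(K, 1) = Add(1, K))
Add(Add(Function('r')(6, Add(-5, Mul(-5, 2))), 207), Mul(-1, Pow(Add(-151, -240), Rational(1, 2)))) = Add(Add(Add(1, Add(-5, Mul(-5, 2))), 207), Mul(-1, Pow(Add(-151, -240), Rational(1, 2)))) = Add(Add(Add(1, Add(-5, -10)), 207), Mul(-1, Pow(-391, Rational(1, 2)))) = Add(Add(Add(1, -15), 207), Mul(-1, Mul(I, Pow(391, Rational(1, 2))))) = Add(Add(-14, 207), Mul(-1, I, Pow(391, Rational(1, 2)))) = Add(193, Mul(-1, I, Pow(391, Rational(1, 2))))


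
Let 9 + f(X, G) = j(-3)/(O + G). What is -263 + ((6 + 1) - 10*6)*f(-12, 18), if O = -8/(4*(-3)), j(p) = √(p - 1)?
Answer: 214 - 159*I/28 ≈ 214.0 - 5.6786*I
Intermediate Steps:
j(p) = √(-1 + p)
O = ⅔ (O = -8/(-12) = -8*(-1/12) = ⅔ ≈ 0.66667)
f(X, G) = -9 + 2*I/(⅔ + G) (f(X, G) = -9 + √(-1 - 3)/(⅔ + G) = -9 + √(-4)/(⅔ + G) = -9 + (2*I)/(⅔ + G) = -9 + 2*I/(⅔ + G))
-263 + ((6 + 1) - 10*6)*f(-12, 18) = -263 + ((6 + 1) - 10*6)*(3*(-6 - 9*18 + 2*I)/(2 + 3*18)) = -263 + (7 - 60)*(3*(-6 - 162 + 2*I)/(2 + 54)) = -263 - 159*(-168 + 2*I)/56 = -263 - 53*(-9 + 3*I/28) = -263 + (477 - 159*I/28) = 214 - 159*I/28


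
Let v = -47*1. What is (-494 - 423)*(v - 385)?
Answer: 396144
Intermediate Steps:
v = -47
(-494 - 423)*(v - 385) = (-494 - 423)*(-47 - 385) = -917*(-432) = 396144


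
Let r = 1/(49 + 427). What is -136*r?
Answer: -2/7 ≈ -0.28571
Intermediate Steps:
r = 1/476 ≈ 0.0021008
-136*r = -136*1/476 = -2/7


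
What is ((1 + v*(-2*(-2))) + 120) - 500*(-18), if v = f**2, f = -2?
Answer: 9137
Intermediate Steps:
v = 4 (v = (-2)**2 = 4)
((1 + v*(-2*(-2))) + 120) - 500*(-18) = ((1 + 4*(-2*(-2))) + 120) - 500*(-18) = ((1 + 4*4) + 120) + 9000 = ((1 + 16) + 120) + 9000 = (17 + 120) + 9000 = 137 + 9000 = 9137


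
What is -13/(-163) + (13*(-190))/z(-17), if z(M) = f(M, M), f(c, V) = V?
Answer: 402831/2771 ≈ 145.37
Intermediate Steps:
z(M) = M
-13/(-163) + (13*(-190))/z(-17) = -13/(-163) + (13*(-190))/(-17) = -13*(-1/163) - 2470*(-1/17) = 13/163 + 2470/17 = 402831/2771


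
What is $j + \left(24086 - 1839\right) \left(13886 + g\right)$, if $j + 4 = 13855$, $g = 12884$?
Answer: $595566041$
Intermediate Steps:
$j = 13851$ ($j = -4 + 13855 = 13851$)
$j + \left(24086 - 1839\right) \left(13886 + g\right) = 13851 + \left(24086 - 1839\right) \left(13886 + 12884\right) = 13851 + 22247 \cdot 26770 = 13851 + 595552190 = 595566041$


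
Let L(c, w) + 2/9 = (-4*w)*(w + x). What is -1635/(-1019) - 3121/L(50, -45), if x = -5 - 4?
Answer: 171655761/89144158 ≈ 1.9256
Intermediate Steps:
x = -9
L(c, w) = -2/9 - 4*w*(-9 + w) (L(c, w) = -2/9 + (-4*w)*(w - 9) = -2/9 + (-4*w)*(-9 + w) = -2/9 - 4*w*(-9 + w))
-1635/(-1019) - 3121/L(50, -45) = -1635/(-1019) - 3121/(-2/9 - 4*(-45)² + 36*(-45)) = -1635*(-1/1019) - 3121/(-2/9 - 4*2025 - 1620) = 1635/1019 - 3121/(-2/9 - 8100 - 1620) = 1635/1019 - 3121/(-87482/9) = 1635/1019 - 3121*(-9/87482) = 1635/1019 + 28089/87482 = 171655761/89144158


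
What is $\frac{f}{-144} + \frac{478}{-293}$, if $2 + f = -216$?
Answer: $- \frac{2479}{21096} \approx -0.11751$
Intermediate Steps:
$f = -218$ ($f = -2 - 216 = -218$)
$\frac{f}{-144} + \frac{478}{-293} = - \frac{218}{-144} + \frac{478}{-293} = \left(-218\right) \left(- \frac{1}{144}\right) + 478 \left(- \frac{1}{293}\right) = \frac{109}{72} - \frac{478}{293} = - \frac{2479}{21096}$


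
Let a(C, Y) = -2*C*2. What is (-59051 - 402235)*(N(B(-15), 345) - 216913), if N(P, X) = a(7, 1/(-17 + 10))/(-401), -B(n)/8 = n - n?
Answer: 40123618061310/401 ≈ 1.0006e+11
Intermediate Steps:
B(n) = 0 (B(n) = -8*(n - n) = -8*0 = 0)
a(C, Y) = -4*C
N(P, X) = 28/401 (N(P, X) = -4*7/(-401) = -28*(-1/401) = 28/401)
(-59051 - 402235)*(N(B(-15), 345) - 216913) = (-59051 - 402235)*(28/401 - 216913) = -461286*(-86982085/401) = 40123618061310/401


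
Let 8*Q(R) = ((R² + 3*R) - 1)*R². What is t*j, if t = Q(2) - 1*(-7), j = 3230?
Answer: 37145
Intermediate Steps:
Q(R) = R²*(-1 + R² + 3*R)/8 (Q(R) = (((R² + 3*R) - 1)*R²)/8 = ((-1 + R² + 3*R)*R²)/8 = (R²*(-1 + R² + 3*R))/8 = R²*(-1 + R² + 3*R)/8)
t = 23/2 (t = (⅛)*2²*(-1 + 2² + 3*2) - 1*(-7) = (⅛)*4*(-1 + 4 + 6) + 7 = (⅛)*4*9 + 7 = 9/2 + 7 = 23/2 ≈ 11.500)
t*j = (23/2)*3230 = 37145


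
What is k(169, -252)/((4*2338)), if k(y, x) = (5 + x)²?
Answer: 61009/9352 ≈ 6.5236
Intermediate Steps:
k(169, -252)/((4*2338)) = (5 - 252)²/((4*2338)) = (-247)²/9352 = 61009*(1/9352) = 61009/9352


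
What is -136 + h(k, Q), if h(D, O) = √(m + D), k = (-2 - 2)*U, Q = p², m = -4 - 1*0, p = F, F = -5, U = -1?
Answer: -136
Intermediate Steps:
p = -5
m = -4 (m = -4 + 0 = -4)
Q = 25 (Q = (-5)² = 25)
k = 4 (k = (-2 - 2)*(-1) = -4*(-1) = 4)
h(D, O) = √(-4 + D)
-136 + h(k, Q) = -136 + √(-4 + 4) = -136 + √0 = -136 + 0 = -136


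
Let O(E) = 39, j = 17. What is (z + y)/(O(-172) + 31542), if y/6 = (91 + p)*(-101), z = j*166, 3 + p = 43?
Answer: -76564/31581 ≈ -2.4244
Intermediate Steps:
p = 40 (p = -3 + 43 = 40)
z = 2822 (z = 17*166 = 2822)
y = -79386 (y = 6*((91 + 40)*(-101)) = 6*(131*(-101)) = 6*(-13231) = -79386)
(z + y)/(O(-172) + 31542) = (2822 - 79386)/(39 + 31542) = -76564/31581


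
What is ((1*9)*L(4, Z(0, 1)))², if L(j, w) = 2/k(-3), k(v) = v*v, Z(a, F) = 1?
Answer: 4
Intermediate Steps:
k(v) = v²
L(j, w) = 2/9 (L(j, w) = 2/((-3)²) = 2/9)
((1*9)*L(4, Z(0, 1)))² = ((1*9)*(2/9))² = (9*(2/9))² = 2² = 4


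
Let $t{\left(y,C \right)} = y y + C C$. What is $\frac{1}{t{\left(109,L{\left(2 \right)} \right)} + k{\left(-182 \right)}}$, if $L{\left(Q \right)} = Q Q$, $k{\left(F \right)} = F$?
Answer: $\frac{1}{11715} \approx 8.5361 \cdot 10^{-5}$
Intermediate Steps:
$L{\left(Q \right)} = Q^{2}$
$t{\left(y,C \right)} = C^{2} + y^{2}$ ($t{\left(y,C \right)} = y^{2} + C^{2} = C^{2} + y^{2}$)
$\frac{1}{t{\left(109,L{\left(2 \right)} \right)} + k{\left(-182 \right)}} = \frac{1}{\left(\left(2^{2}\right)^{2} + 109^{2}\right) - 182} = \frac{1}{\left(4^{2} + 11881\right) - 182} = \frac{1}{\left(16 + 11881\right) - 182} = \frac{1}{11897 - 182} = \frac{1}{11715}$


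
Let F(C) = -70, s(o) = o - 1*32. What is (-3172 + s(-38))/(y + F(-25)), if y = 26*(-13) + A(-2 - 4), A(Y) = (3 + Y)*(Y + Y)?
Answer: 1621/186 ≈ 8.7151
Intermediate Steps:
A(Y) = 2*Y*(3 + Y) (A(Y) = (3 + Y)*(2*Y) = 2*Y*(3 + Y))
s(o) = -32 + o (s(o) = o - 32 = -32 + o)
y = -302 (y = 26*(-13) + 2*(-2 - 4)*(3 + (-2 - 4)) = -338 + 2*(-6)*(3 - 6) = -338 + 2*(-6)*(-3) = -338 + 36 = -302)
(-3172 + s(-38))/(y + F(-25)) = (-3172 + (-32 - 38))/(-302 - 70) = (-3172 - 70)/(-372) = -3242*(-1/372) = 1621/186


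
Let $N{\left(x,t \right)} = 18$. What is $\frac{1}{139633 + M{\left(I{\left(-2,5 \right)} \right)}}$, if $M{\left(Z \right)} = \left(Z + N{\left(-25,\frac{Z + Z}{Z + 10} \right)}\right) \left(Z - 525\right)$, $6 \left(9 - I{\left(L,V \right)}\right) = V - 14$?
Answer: $\frac{4}{499879} \approx 8.0019 \cdot 10^{-6}$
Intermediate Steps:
$I{\left(L,V \right)} = \frac{34}{3} - \frac{V}{6}$ ($I{\left(L,V \right)} = 9 - \frac{V - 14}{6} = 9 - \frac{-14 + V}{6} = 9 - \left(- \frac{7}{3} + \frac{V}{6}\right) = \frac{34}{3} - \frac{V}{6}$)
$M{\left(Z \right)} = \left(-525 + Z\right) \left(18 + Z\right)$ ($M{\left(Z \right)} = \left(Z + 18\right) \left(Z - 525\right) = \left(18 + Z\right) \left(-525 + Z\right) = \left(-525 + Z\right) \left(18 + Z\right)$)
$\frac{1}{139633 + M{\left(I{\left(-2,5 \right)} \right)}} = \frac{1}{139633 - \left(9450 - \left(\frac{34}{3} - \frac{5}{6}\right)^{2} + 507 \left(\frac{34}{3} - \frac{5}{6}\right)\right)} = \frac{1}{139633 - \left(\frac{29547}{2} - \frac{441}{4}\right)} = \frac{1}{139633 - \frac{58653}{4}} = \frac{1}{\frac{499879}{4}} = \frac{4}{499879}$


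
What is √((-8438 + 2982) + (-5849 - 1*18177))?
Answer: I*√29482 ≈ 171.7*I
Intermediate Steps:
√((-8438 + 2982) + (-5849 - 1*18177)) = √(-5456 + (-5849 - 18177)) = √(-5456 - 24026) = √(-29482) = I*√29482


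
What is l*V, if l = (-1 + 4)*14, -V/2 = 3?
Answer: -252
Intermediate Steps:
V = -6 (V = -2*3 = -6)
l = 42 (l = 3*14 = 42)
l*V = 42*(-6) = -252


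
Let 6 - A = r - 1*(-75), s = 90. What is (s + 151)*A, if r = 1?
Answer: -16870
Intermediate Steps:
A = -70 (A = 6 - (1 - 1*(-75)) = 6 - (1 + 75) = 6 - 1*76 = 6 - 76 = -70)
(s + 151)*A = (90 + 151)*(-70) = 241*(-70) = -16870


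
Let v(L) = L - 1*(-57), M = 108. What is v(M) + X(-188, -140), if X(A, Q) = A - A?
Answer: 165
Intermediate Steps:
X(A, Q) = 0
v(L) = 57 + L (v(L) = L + 57 = 57 + L)
v(M) + X(-188, -140) = (57 + 108) + 0 = 165 + 0 = 165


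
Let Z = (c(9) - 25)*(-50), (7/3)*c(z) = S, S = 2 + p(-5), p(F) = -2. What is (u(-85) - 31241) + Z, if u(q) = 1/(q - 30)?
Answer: -3448966/115 ≈ -29991.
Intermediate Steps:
u(q) = 1/(-30 + q)
S = 0 (S = 2 - 2 = 0)
c(z) = 0 (c(z) = (3/7)*0 = 0)
Z = 1250 (Z = (0 - 25)*(-50) = -25*(-50) = 1250)
(u(-85) - 31241) + Z = (1/(-30 - 85) - 31241) + 1250 = (1/(-115) - 31241) + 1250 = (-1/115 - 31241) + 1250 = -3592716/115 + 1250 = -3448966/115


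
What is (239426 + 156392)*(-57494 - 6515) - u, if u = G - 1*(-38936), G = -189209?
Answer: -25335764089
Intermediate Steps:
u = -150273 (u = -189209 - 1*(-38936) = -189209 + 38936 = -150273)
(239426 + 156392)*(-57494 - 6515) - u = (239426 + 156392)*(-57494 - 6515) - 1*(-150273) = 395818*(-64009) + 150273 = -25335914362 + 150273 = -25335764089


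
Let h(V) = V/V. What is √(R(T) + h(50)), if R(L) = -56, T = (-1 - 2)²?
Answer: I*√55 ≈ 7.4162*I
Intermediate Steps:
T = 9 (T = (-3)² = 9)
h(V) = 1
√(R(T) + h(50)) = √(-56 + 1) = √(-55) = I*√55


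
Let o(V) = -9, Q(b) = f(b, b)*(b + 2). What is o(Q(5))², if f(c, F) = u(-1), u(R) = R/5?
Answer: 81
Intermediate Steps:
u(R) = R/5 (u(R) = R*(⅕) = R/5)
f(c, F) = -⅕ (f(c, F) = (⅕)*(-1) = -⅕)
Q(b) = -⅖ - b/5 (Q(b) = -(b + 2)/5 = -(2 + b)/5 = -⅖ - b/5)
o(Q(5))² = (-9)² = 81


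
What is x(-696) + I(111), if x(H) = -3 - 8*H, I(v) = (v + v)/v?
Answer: 5567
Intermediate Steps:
I(v) = 2 (I(v) = (2*v)/v = 2)
x(-696) + I(111) = (-3 - 8*(-696)) + 2 = (-3 + 5568) + 2 = 5565 + 2 = 5567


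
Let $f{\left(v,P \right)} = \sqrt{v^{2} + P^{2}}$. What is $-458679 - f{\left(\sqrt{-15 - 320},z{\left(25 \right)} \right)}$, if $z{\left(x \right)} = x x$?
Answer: $-458679 - \sqrt{390290} \approx -4.593 \cdot 10^{5}$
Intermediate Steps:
$z{\left(x \right)} = x^{2}$
$f{\left(v,P \right)} = \sqrt{P^{2} + v^{2}}$
$-458679 - f{\left(\sqrt{-15 - 320},z{\left(25 \right)} \right)} = -458679 - \sqrt{\left(25^{2}\right)^{2} + \left(\sqrt{-15 - 320}\right)^{2}} = -458679 - \sqrt{625^{2} + \left(\sqrt{-335}\right)^{2}} = -458679 - \sqrt{390625 + \left(i \sqrt{335}\right)^{2}} = -458679 - \sqrt{390625 - 335} = -458679 - \sqrt{390290}$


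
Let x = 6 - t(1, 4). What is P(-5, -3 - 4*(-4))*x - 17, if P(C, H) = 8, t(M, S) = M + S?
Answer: -9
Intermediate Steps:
x = 1 (x = 6 - (1 + 4) = 6 - 1*5 = 6 - 5 = 1)
P(-5, -3 - 4*(-4))*x - 17 = 8*1 - 17 = 8 - 17 = -9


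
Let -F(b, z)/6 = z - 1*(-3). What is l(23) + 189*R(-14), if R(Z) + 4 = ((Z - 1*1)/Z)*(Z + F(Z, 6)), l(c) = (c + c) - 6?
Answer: -14486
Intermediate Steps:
F(b, z) = -18 - 6*z (F(b, z) = -6*(z - 1*(-3)) = -6*(z + 3) = -6*(3 + z) = -18 - 6*z)
l(c) = -6 + 2*c (l(c) = 2*c - 6 = -6 + 2*c)
R(Z) = -4 + (-1 + Z)*(-54 + Z)/Z (R(Z) = -4 + ((Z - 1*1)/Z)*(Z + (-18 - 6*6)) = -4 + ((Z - 1)/Z)*(Z + (-18 - 36)) = -4 + ((-1 + Z)/Z)*(Z - 54) = -4 + ((-1 + Z)/Z)*(-54 + Z) = -4 + (-1 + Z)*(-54 + Z)/Z)
l(23) + 189*R(-14) = (-6 + 2*23) + 189*(-59 - 14 + 54/(-14)) = (-6 + 46) + 189*(-59 - 14 + 54*(-1/14)) = 40 + 189*(-59 - 14 - 27/7) = 40 + 189*(-538/7) = 40 - 14526 = -14486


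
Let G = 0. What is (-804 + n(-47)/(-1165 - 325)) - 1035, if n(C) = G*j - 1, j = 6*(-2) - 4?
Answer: -2740109/1490 ≈ -1839.0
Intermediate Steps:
j = -16 (j = -12 - 4 = -16)
n(C) = -1 (n(C) = 0*(-16) - 1 = 0 - 1 = -1)
(-804 + n(-47)/(-1165 - 325)) - 1035 = (-804 - 1/(-1165 - 325)) - 1035 = (-804 - 1/(-1490)) - 1035 = (-804 - 1*(-1/1490)) - 1035 = (-804 + 1/1490) - 1035 = -1197959/1490 - 1035 = -2740109/1490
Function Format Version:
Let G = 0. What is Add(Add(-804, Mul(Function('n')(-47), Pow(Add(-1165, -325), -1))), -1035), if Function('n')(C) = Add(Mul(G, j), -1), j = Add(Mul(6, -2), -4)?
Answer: Rational(-2740109, 1490) ≈ -1839.0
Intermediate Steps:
j = -16 (j = Add(-12, -4) = -16)
Function('n')(C) = -1 (Function('n')(C) = Add(Mul(0, -16), -1) = Add(0, -1) = -1)
Add(Add(-804, Mul(Function('n')(-47), Pow(Add(-1165, -325), -1))), -1035) = Add(Add(-804, Mul(-1, Pow(Add(-1165, -325), -1))), -1035) = Add(Add(-804, Mul(-1, Pow(-1490, -1))), -1035) = Add(Add(-804, Mul(-1, Rational(-1, 1490))), -1035) = Add(Add(-804, Rational(1, 1490)), -1035) = Add(Rational(-1197959, 1490), -1035) = Rational(-2740109, 1490)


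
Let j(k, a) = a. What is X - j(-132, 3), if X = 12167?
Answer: 12164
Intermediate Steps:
X - j(-132, 3) = 12167 - 1*3 = 12167 - 3 = 12164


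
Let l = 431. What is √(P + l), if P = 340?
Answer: √771 ≈ 27.767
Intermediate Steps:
√(P + l) = √(340 + 431) = √771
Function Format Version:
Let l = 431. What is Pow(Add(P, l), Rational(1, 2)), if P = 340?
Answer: Pow(771, Rational(1, 2)) ≈ 27.767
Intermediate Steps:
Pow(Add(P, l), Rational(1, 2)) = Pow(Add(340, 431), Rational(1, 2)) = Pow(771, Rational(1, 2))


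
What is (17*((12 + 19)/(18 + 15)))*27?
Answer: 4743/11 ≈ 431.18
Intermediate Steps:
(17*((12 + 19)/(18 + 15)))*27 = (17*(31/33))*27 = (527/33)*27 = 4743/11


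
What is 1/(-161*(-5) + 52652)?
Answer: 1/53457 ≈ 1.8707e-5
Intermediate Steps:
1/(-161*(-5) + 52652) = 1/(805 + 52652) = 1/53457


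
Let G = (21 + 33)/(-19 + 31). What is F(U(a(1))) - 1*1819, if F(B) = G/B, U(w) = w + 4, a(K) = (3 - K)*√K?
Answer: -7273/4 ≈ -1818.3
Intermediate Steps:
G = 9/2 (G = 54/12 = 54*(1/12) = 9/2 ≈ 4.5000)
a(K) = √K*(3 - K)
U(w) = 4 + w
F(B) = 9/(2*B)
F(U(a(1))) - 1*1819 = 9/(2*(4 + √1*(3 - 1*1))) - 1*1819 = 9/(2*(4 + 1*(3 - 1))) - 1819 = 9/(2*(4 + 1*2)) - 1819 = 9/(2*(4 + 2)) - 1819 = (9/2)/6 - 1819 = (9/2)*(⅙) - 1819 = ¾ - 1819 = -7273/4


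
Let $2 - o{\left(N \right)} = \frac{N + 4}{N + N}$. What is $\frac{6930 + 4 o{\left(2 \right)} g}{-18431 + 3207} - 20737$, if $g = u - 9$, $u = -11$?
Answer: $- \frac{157853489}{7612} \approx -20737.0$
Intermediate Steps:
$o{\left(N \right)} = 2 - \frac{4 + N}{2 N}$ ($o{\left(N \right)} = 2 - \frac{N + 4}{N + N} = 2 - \frac{4 + N}{2 N}$)
$g = -20$ ($g = -11 - 9 = -20$)
$\frac{6930 + 4 o{\left(2 \right)} g}{-18431 + 3207} - 20737 = \frac{6930 + 4 \left(\frac{3}{2} - \frac{2}{2}\right) \left(-20\right)}{-18431 + 3207} - 20737 = \frac{6930 + 4 \left(\frac{3}{2} - 1\right) \left(-20\right)}{-15224} - 20737 = \left(6930 + 4 \left(\frac{3}{2} - 1\right) \left(-20\right)\right) \left(- \frac{1}{15224}\right) - 20737 = \left(6930 + 4 \cdot \frac{1}{2} \left(-20\right)\right) \left(- \frac{1}{15224}\right) - 20737 = \left(6930 + 2 \left(-20\right)\right) \left(- \frac{1}{15224}\right) - 20737 = \left(6930 - 40\right) \left(- \frac{1}{15224}\right) - 20737 = 6890 \left(- \frac{1}{15224}\right) - 20737 = - \frac{3445}{7612} - 20737 = - \frac{157853489}{7612}$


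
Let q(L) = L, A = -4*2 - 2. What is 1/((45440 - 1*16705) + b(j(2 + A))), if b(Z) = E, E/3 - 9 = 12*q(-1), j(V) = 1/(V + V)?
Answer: 1/28726 ≈ 3.4812e-5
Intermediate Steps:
A = -10 (A = -8 - 2 = -10)
j(V) = 1/(2*V)
E = -9 (E = 27 + 3*(12*(-1)) = 27 + 3*(-12) = 27 - 36 = -9)
b(Z) = -9
1/((45440 - 1*16705) + b(j(2 + A))) = 1/((45440 - 1*16705) - 9) = 1/((45440 - 16705) - 9) = 1/(28735 - 9) = 1/28726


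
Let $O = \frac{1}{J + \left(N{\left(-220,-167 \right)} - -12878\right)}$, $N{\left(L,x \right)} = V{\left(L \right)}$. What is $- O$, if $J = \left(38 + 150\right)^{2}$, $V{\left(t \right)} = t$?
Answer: $- \frac{1}{48002} \approx -2.0832 \cdot 10^{-5}$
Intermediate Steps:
$N{\left(L,x \right)} = L$
$J = 35344$ ($J = 188^{2} = 35344$)
$O = \frac{1}{48002}$ ($O = \frac{1}{35344 - -12658} = \frac{1}{35344 + \left(-220 + 12878\right)} = \frac{1}{35344 + 12658} = \frac{1}{48002} \approx 2.0832 \cdot 10^{-5}$)
$- O = \left(-1\right) \frac{1}{48002} = - \frac{1}{48002}$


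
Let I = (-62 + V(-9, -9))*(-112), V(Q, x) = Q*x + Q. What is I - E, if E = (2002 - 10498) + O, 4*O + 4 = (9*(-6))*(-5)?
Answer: 14619/2 ≈ 7309.5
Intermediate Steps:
O = 133/2 (O = -1 + ((9*(-6))*(-5))/4 = -1 + (-54*(-5))/4 = -1 + (1/4)*270 = -1 + 135/2 = 133/2 ≈ 66.500)
V(Q, x) = Q + Q*x
E = -16859/2 (E = (2002 - 10498) + 133/2 = -8496 + 133/2 = -16859/2 ≈ -8429.5)
I = -1120 (I = (-62 - 9*(1 - 9))*(-112) = (-62 - 9*(-8))*(-112) = (-62 + 72)*(-112) = 10*(-112) = -1120)
I - E = -1120 - 1*(-16859/2) = -1120 + 16859/2 = 14619/2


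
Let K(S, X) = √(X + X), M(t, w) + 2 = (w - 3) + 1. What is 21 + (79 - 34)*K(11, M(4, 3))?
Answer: 21 + 45*I*√2 ≈ 21.0 + 63.64*I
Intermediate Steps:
M(t, w) = -4 + w (M(t, w) = -2 + ((w - 3) + 1) = -2 + ((-3 + w) + 1) = -2 + (-2 + w) = -4 + w)
K(S, X) = √2*√X (K(S, X) = √(2*X) = √2*√X)
21 + (79 - 34)*K(11, M(4, 3)) = 21 + (79 - 34)*(√2*√(-4 + 3)) = 21 + 45*(√2*√(-1)) = 21 + 45*(√2*I) = 21 + 45*(I*√2) = 21 + 45*I*√2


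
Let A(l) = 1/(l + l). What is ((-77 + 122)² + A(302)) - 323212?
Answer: -193996947/604 ≈ -3.2119e+5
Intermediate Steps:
A(l) = 1/(2*l)
((-77 + 122)² + A(302)) - 323212 = ((-77 + 122)² + (½)/302) - 323212 = (45² + (½)*(1/302)) - 323212 = (2025 + 1/604) - 323212 = 1223101/604 - 323212 = -193996947/604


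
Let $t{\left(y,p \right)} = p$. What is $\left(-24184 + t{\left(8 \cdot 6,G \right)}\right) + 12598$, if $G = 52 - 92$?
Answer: $-11626$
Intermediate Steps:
$G = -40$
$\left(-24184 + t{\left(8 \cdot 6,G \right)}\right) + 12598 = \left(-24184 - 40\right) + 12598 = -24224 + 12598 = -11626$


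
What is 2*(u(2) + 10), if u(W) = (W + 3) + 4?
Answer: 38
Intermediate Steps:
u(W) = 7 + W (u(W) = (3 + W) + 4 = 7 + W)
2*(u(2) + 10) = 2*((7 + 2) + 10) = 2*(9 + 10) = 2*19 = 38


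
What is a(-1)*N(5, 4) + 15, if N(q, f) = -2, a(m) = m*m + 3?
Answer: 7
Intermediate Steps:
a(m) = 3 + m**2 (a(m) = m**2 + 3 = 3 + m**2)
a(-1)*N(5, 4) + 15 = (3 + (-1)**2)*(-2) + 15 = (3 + 1)*(-2) + 15 = 4*(-2) + 15 = -8 + 15 = 7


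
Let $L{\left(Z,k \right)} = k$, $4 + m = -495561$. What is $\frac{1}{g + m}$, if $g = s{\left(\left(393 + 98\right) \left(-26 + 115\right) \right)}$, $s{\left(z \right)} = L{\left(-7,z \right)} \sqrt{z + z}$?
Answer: $\frac{495565}{166649863452973} + \frac{43699 \sqrt{87398}}{166649863452973} \approx 8.0494 \cdot 10^{-8}$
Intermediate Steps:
$m = -495565$ ($m = -4 - 495561 = -495565$)
$s{\left(z \right)} = \sqrt{2} z^{\frac{3}{2}}$ ($s{\left(z \right)} = z \sqrt{z + z} = z \sqrt{2 z} = z \sqrt{2} \sqrt{z} = \sqrt{2} z^{\frac{3}{2}}$)
$g = 43699 \sqrt{87398}$ ($g = \sqrt{2} \left(\left(393 + 98\right) \left(-26 + 115\right)\right)^{\frac{3}{2}} = \sqrt{2} \left(491 \cdot 89\right)^{\frac{3}{2}} = \sqrt{2} \cdot 43699^{\frac{3}{2}} = \sqrt{2} \cdot 43699 \sqrt{43699} = 43699 \sqrt{87398} \approx 1.2919 \cdot 10^{7}$)
$\frac{1}{g + m} = \frac{1}{43699 \sqrt{87398} - 495565} = \frac{1}{-495565 + 43699 \sqrt{87398}}$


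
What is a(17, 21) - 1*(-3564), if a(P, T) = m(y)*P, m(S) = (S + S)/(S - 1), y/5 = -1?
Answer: 10777/3 ≈ 3592.3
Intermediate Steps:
y = -5 (y = 5*(-1) = -5)
m(S) = 2*S/(-1 + S) (m(S) = (2*S)/(-1 + S) = 2*S/(-1 + S))
a(P, T) = 5*P/3 (a(P, T) = (2*(-5)/(-1 - 5))*P = (2*(-5)/(-6))*P = (2*(-5)*(-⅙))*P = 5*P/3)
a(17, 21) - 1*(-3564) = (5/3)*17 - 1*(-3564) = 85/3 + 3564 = 10777/3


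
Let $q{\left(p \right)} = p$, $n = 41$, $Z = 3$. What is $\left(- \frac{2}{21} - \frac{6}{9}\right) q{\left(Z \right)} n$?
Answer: $- \frac{656}{7} \approx -93.714$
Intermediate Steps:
$\left(- \frac{2}{21} - \frac{6}{9}\right) q{\left(Z \right)} n = \left(- \frac{2}{21} - \frac{6}{9}\right) 3 \cdot 41 = \left(\left(-2\right) \frac{1}{21} - \frac{2}{3}\right) 3 \cdot 41 = \left(- \frac{2}{21} - \frac{2}{3}\right) 3 \cdot 41 = \left(- \frac{16}{21}\right) 3 \cdot 41 = \left(- \frac{16}{7}\right) 41 = - \frac{656}{7}$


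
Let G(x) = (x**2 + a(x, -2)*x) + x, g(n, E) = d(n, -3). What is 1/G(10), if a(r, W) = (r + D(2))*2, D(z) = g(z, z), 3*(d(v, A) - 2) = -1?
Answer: 3/1030 ≈ 0.0029126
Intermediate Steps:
d(v, A) = 5/3 (d(v, A) = 2 + (1/3)*(-1) = 2 - 1/3 = 5/3)
g(n, E) = 5/3
D(z) = 5/3
a(r, W) = 10/3 + 2*r (a(r, W) = (r + 5/3)*2 = (5/3 + r)*2 = 10/3 + 2*r)
G(x) = x + x**2 + x*(10/3 + 2*x) (G(x) = (x**2 + (10/3 + 2*x)*x) + x = (x**2 + x*(10/3 + 2*x)) + x = x + x**2 + x*(10/3 + 2*x))
1/G(10) = 1/((1/3)*10*(13 + 9*10)) = 1/((1/3)*10*(13 + 90)) = 1/((1/3)*10*103) = 1/(1030/3) = 3/1030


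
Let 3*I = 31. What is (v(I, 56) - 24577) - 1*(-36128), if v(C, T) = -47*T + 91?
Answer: 9010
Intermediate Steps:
I = 31/3 (I = (1/3)*31 = 31/3 ≈ 10.333)
v(C, T) = 91 - 47*T
(v(I, 56) - 24577) - 1*(-36128) = ((91 - 47*56) - 24577) - 1*(-36128) = ((91 - 2632) - 24577) + 36128 = (-2541 - 24577) + 36128 = -27118 + 36128 = 9010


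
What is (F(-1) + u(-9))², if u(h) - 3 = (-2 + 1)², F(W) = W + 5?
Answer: 64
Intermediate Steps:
F(W) = 5 + W
u(h) = 4 (u(h) = 3 + (-2 + 1)² = 3 + (-1)² = 3 + 1 = 4)
(F(-1) + u(-9))² = ((5 - 1) + 4)² = (4 + 4)² = 8² = 64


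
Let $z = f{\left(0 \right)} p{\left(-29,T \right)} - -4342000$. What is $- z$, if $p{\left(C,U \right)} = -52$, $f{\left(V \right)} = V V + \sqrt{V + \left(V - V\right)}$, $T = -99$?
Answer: $-4342000$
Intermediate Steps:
$f{\left(V \right)} = \sqrt{V} + V^{2}$ ($f{\left(V \right)} = V^{2} + \sqrt{V + 0} = V^{2} + \sqrt{V} = \sqrt{V} + V^{2}$)
$z = 4342000$ ($z = \left(\sqrt{0} + 0^{2}\right) \left(-52\right) - -4342000 = \left(0 + 0\right) \left(-52\right) + 4342000 = 0 \left(-52\right) + 4342000 = 0 + 4342000 = 4342000$)
$- z = \left(-1\right) 4342000 = -4342000$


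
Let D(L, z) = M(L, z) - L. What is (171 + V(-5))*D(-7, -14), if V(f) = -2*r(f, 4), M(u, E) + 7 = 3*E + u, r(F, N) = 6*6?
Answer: -4851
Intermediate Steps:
r(F, N) = 36
M(u, E) = -7 + u + 3*E (M(u, E) = -7 + (3*E + u) = -7 + (u + 3*E) = -7 + u + 3*E)
V(f) = -72 (V(f) = -2*36 = -72)
D(L, z) = -7 + 3*z (D(L, z) = (-7 + L + 3*z) - L = -7 + 3*z)
(171 + V(-5))*D(-7, -14) = (171 - 72)*(-7 + 3*(-14)) = 99*(-7 - 42) = 99*(-49) = -4851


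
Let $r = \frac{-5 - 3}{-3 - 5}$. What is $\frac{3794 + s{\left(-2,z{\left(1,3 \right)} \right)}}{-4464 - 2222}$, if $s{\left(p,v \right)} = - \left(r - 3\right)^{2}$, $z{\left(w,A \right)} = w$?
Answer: $- \frac{1895}{3343} \approx -0.56686$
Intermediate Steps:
$r = 1$ ($r = - \frac{8}{-8} = \left(-8\right) \left(- \frac{1}{8}\right) = 1$)
$s{\left(p,v \right)} = -4$ ($s{\left(p,v \right)} = - \left(1 - 3\right)^{2} = - \left(-2\right)^{2} = \left(-1\right) 4 = -4$)
$\frac{3794 + s{\left(-2,z{\left(1,3 \right)} \right)}}{-4464 - 2222} = \frac{3794 - 4}{-4464 - 2222} = \frac{3790}{-6686} = 3790 \left(- \frac{1}{6686}\right) = - \frac{1895}{3343}$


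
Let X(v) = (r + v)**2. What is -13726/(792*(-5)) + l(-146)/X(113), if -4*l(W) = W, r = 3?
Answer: 46210399/13321440 ≈ 3.4689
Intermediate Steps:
l(W) = -W/4
X(v) = (3 + v)**2
-13726/(792*(-5)) + l(-146)/X(113) = -13726/(792*(-5)) + (-1/4*(-146))/((3 + 113)**2) = -13726/(-3960) + 73/(2*(116**2)) = -13726*(-1/3960) + (73/2)/13456 = 6863/1980 + (73/2)*(1/13456) = 6863/1980 + 73/26912 = 46210399/13321440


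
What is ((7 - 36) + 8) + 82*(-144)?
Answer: -11829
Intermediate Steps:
((7 - 36) + 8) + 82*(-144) = (-29 + 8) - 11808 = -21 - 11808 = -11829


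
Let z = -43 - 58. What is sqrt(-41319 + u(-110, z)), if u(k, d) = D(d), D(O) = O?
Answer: 2*I*sqrt(10355) ≈ 203.52*I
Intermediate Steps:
z = -101
u(k, d) = d
sqrt(-41319 + u(-110, z)) = sqrt(-41319 - 101) = sqrt(-41420) = 2*I*sqrt(10355)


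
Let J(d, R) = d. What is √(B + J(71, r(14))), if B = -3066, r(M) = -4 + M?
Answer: I*√2995 ≈ 54.727*I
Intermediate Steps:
√(B + J(71, r(14))) = √(-3066 + 71) = √(-2995) = I*√2995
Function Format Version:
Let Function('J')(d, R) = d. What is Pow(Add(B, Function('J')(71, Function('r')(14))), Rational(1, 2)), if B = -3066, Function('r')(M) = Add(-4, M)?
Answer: Mul(I, Pow(2995, Rational(1, 2))) ≈ Mul(54.727, I)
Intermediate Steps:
Pow(Add(B, Function('J')(71, Function('r')(14))), Rational(1, 2)) = Pow(Add(-3066, 71), Rational(1, 2)) = Pow(-2995, Rational(1, 2)) = Mul(I, Pow(2995, Rational(1, 2)))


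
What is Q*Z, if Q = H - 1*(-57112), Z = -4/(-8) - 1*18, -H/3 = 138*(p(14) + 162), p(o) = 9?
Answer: 239435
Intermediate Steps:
H = -70794 (H = -414*(9 + 162) = -414*171 = -3*23598 = -70794)
Z = -35/2 (Z = -4*(-⅛) - 18 = ½ - 18 = -35/2 ≈ -17.500)
Q = -13682 (Q = -70794 - 1*(-57112) = -70794 + 57112 = -13682)
Q*Z = -13682*(-35/2) = 239435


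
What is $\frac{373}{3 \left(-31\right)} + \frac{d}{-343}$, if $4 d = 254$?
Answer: $- \frac{267689}{63798} \approx -4.1959$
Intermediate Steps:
$d = \frac{127}{2}$ ($d = \frac{1}{4} \cdot 254 = \frac{127}{2} \approx 63.5$)
$\frac{373}{3 \left(-31\right)} + \frac{d}{-343} = \frac{373}{3 \left(-31\right)} + \frac{127}{2 \left(-343\right)} = \frac{373}{-93} + \frac{127}{2} \left(- \frac{1}{343}\right) = 373 \left(- \frac{1}{93}\right) - \frac{127}{686} = - \frac{373}{93} - \frac{127}{686} = - \frac{267689}{63798}$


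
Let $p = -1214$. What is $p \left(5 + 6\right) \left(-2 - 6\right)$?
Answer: $106832$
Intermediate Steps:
$p \left(5 + 6\right) \left(-2 - 6\right) = - 1214 \left(5 + 6\right) \left(-2 - 6\right) = - 1214 \cdot 11 \left(-8\right) = \left(-1214\right) \left(-88\right) = 106832$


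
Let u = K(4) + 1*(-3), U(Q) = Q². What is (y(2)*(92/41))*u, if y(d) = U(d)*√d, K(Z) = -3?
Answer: -2208*√2/41 ≈ -76.161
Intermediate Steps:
u = -6 (u = -3 + 1*(-3) = -3 - 3 = -6)
y(d) = d^(5/2) (y(d) = d²*√d = d^(5/2))
(y(2)*(92/41))*u = (2^(5/2)*(92/41))*(-6) = ((4*√2)*(92*(1/41)))*(-6) = ((4*√2)*(92/41))*(-6) = (368*√2/41)*(-6) = -2208*√2/41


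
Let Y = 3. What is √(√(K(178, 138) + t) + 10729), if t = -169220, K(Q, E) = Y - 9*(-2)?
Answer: √(10729 + I*√169199) ≈ 103.6 + 1.985*I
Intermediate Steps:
K(Q, E) = 21 (K(Q, E) = 3 - 9*(-2) = 3 + 18 = 21)
√(√(K(178, 138) + t) + 10729) = √(√(21 - 169220) + 10729) = √(√(-169199) + 10729) = √(I*√169199 + 10729) = √(10729 + I*√169199)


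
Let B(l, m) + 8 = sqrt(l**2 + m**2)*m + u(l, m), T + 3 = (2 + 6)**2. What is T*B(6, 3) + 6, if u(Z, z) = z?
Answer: -299 + 549*sqrt(5) ≈ 928.60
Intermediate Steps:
T = 61 (T = -3 + (2 + 6)**2 = -3 + 8**2 = -3 + 64 = 61)
B(l, m) = -8 + m + m*sqrt(l**2 + m**2) (B(l, m) = -8 + (sqrt(l**2 + m**2)*m + m) = -8 + (m*sqrt(l**2 + m**2) + m) = -8 + (m + m*sqrt(l**2 + m**2)) = -8 + m + m*sqrt(l**2 + m**2))
T*B(6, 3) + 6 = 61*(-8 + 3 + 3*sqrt(6**2 + 3**2)) + 6 = 61*(-8 + 3 + 3*sqrt(36 + 9)) + 6 = 61*(-8 + 3 + 3*sqrt(45)) + 6 = 61*(-8 + 3 + 3*(3*sqrt(5))) + 6 = 61*(-8 + 3 + 9*sqrt(5)) + 6 = 61*(-5 + 9*sqrt(5)) + 6 = (-305 + 549*sqrt(5)) + 6 = -299 + 549*sqrt(5)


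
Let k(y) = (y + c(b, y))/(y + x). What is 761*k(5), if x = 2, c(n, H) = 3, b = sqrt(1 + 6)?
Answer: 6088/7 ≈ 869.71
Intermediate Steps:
b = sqrt(7) ≈ 2.6458
k(y) = (3 + y)/(2 + y) (k(y) = (y + 3)/(y + 2) = (3 + y)/(2 + y))
761*k(5) = 761*((3 + 5)/(2 + 5)) = 761*(8/7) = 6088/7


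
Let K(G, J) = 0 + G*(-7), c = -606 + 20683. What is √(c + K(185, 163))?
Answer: √18782 ≈ 137.05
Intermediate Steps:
c = 20077
K(G, J) = -7*G (K(G, J) = 0 - 7*G = -7*G)
√(c + K(185, 163)) = √(20077 - 7*185) = √(20077 - 1295) = √18782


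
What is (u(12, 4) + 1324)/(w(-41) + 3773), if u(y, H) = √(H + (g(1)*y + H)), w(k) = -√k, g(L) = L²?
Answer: 2497726/7117785 + 3773*√5/7117785 + I*√205/7117785 + 662*I*√41/7117785 ≈ 0.3521 + 0.00059754*I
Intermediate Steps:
u(y, H) = √(y + 2*H) (u(y, H) = √(H + (1²*y + H)) = √(H + (1*y + H)) = √(H + (y + H)) = √(H + (H + y)) = √(y + 2*H))
(u(12, 4) + 1324)/(w(-41) + 3773) = (√(12 + 2*4) + 1324)/(-√(-41) + 3773) = (√(12 + 8) + 1324)/(-I*√41 + 3773) = (√20 + 1324)/(-I*√41 + 3773) = (2*√5 + 1324)/(3773 - I*√41) = (1324 + 2*√5)/(3773 - I*√41)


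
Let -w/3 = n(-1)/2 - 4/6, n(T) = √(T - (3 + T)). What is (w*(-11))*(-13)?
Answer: 286 - 429*I*√3/2 ≈ 286.0 - 371.52*I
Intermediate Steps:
n(T) = I*√3 (n(T) = √(T + (-3 - T)) = √(-3) = I*√3)
w = 2 - 3*I*√3/2 (w = -3*((I*√3)/2 - 4/6) = -3*((I*√3)*(½) - 4*⅙) = -3*(I*√3/2 - ⅔) = -3*(-⅔ + I*√3/2) = 2 - 3*I*√3/2 ≈ 2.0 - 2.5981*I)
(w*(-11))*(-13) = ((2 - 3*I*√3/2)*(-11))*(-13) = (-22 + 33*I*√3/2)*(-13) = 286 - 429*I*√3/2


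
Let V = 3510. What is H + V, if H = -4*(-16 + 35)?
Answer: 3434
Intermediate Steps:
H = -76 (H = -4*19 = -76)
H + V = -76 + 3510 = 3434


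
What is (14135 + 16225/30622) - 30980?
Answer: -515811365/30622 ≈ -16844.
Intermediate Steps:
(14135 + 16225/30622) - 30980 = 432858195/30622 - 30980 = -515811365/30622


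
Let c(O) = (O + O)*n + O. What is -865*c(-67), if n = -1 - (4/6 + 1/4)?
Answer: -985235/6 ≈ -1.6421e+5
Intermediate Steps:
n = -23/12 (n = -1 - (4*(1/6) + 1*(1/4)) = -1 - (2/3 + 1/4) = -1 - 1*11/12 = -1 - 11/12 = -23/12 ≈ -1.9167)
c(O) = -17*O/6 (c(O) = (O + O)*(-23/12) + O = (2*O)*(-23/12) + O = -23*O/6 + O = -17*O/6)
-865*c(-67) = -(-14705)*(-67)/6 = -865*1139/6 = -985235/6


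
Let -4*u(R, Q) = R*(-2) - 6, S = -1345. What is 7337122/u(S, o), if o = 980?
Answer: -7337122/671 ≈ -10935.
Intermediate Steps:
u(R, Q) = 3/2 + R/2 (u(R, Q) = -(R*(-2) - 6)/4 = -(-2*R - 6)/4 = -(-6 - 2*R)/4 = 3/2 + R/2)
7337122/u(S, o) = 7337122/(3/2 + (½)*(-1345)) = 7337122/(3/2 - 1345/2) = 7337122/(-671) = 7337122*(-1/671) = -7337122/671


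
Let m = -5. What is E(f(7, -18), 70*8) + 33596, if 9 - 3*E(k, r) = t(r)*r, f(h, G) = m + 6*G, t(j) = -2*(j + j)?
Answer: 1355197/3 ≈ 4.5173e+5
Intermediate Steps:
t(j) = -4*j
f(h, G) = -5 + 6*G
E(k, r) = 3 + 4*r**2/3 (E(k, r) = 3 - (-4*r)*r/3 = 3 - (-4)*r**2/3 = 3 + 4*r**2/3)
E(f(7, -18), 70*8) + 33596 = (3 + 4*(70*8)**2/3) + 33596 = (3 + (4/3)*560**2) + 33596 = (3 + (4/3)*313600) + 33596 = (3 + 1254400/3) + 33596 = 1254409/3 + 33596 = 1355197/3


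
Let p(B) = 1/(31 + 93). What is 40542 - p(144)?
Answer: 5027207/124 ≈ 40542.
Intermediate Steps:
p(B) = 1/124
40542 - p(144) = 40542 - 1*1/124 = 40542 - 1/124 = 5027207/124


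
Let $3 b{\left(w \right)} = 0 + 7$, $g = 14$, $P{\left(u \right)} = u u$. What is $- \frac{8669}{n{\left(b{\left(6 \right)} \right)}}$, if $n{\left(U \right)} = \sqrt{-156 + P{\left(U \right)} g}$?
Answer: $\frac{26007 i \sqrt{718}}{718} \approx 970.57 i$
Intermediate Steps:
$P{\left(u \right)} = u^{2}$
$b{\left(w \right)} = \frac{7}{3}$ ($b{\left(w \right)} = \frac{0 + 7}{3} = \frac{1}{3} \cdot 7 = \frac{7}{3}$)
$n{\left(U \right)} = \sqrt{-156 + 14 U^{2}}$ ($n{\left(U \right)} = \sqrt{-156 + U^{2} \cdot 14} = \sqrt{-156 + 14 U^{2}}$)
$- \frac{8669}{n{\left(b{\left(6 \right)} \right)}} = - \frac{8669}{\sqrt{-156 + 14 \left(\frac{7}{3}\right)^{2}}} = - \frac{8669}{\sqrt{-156 + 14 \cdot \frac{49}{9}}} = - \frac{8669}{\sqrt{-156 + \frac{686}{9}}} = - \frac{8669}{\sqrt{- \frac{718}{9}}} = - \frac{8669}{\frac{1}{3} i \sqrt{718}} = - 8669 \left(- \frac{3 i \sqrt{718}}{718}\right) = \frac{26007 i \sqrt{718}}{718}$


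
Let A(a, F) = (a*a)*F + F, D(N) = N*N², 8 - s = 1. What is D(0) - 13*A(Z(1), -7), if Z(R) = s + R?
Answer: 5915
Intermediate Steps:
s = 7 (s = 8 - 1*1 = 8 - 1 = 7)
Z(R) = 7 + R
D(N) = N³
A(a, F) = F + F*a² (A(a, F) = a²*F + F = F*a² + F = F + F*a²)
D(0) - 13*A(Z(1), -7) = 0³ - (-91)*(1 + (7 + 1)²) = 0 - (-91)*(1 + 8²) = 0 - (-91)*(1 + 64) = 0 - (-91)*65 = 0 - 13*(-455) = 0 + 5915 = 5915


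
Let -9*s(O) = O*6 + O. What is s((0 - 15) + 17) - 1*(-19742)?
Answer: 177664/9 ≈ 19740.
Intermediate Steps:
s(O) = -7*O/9 (s(O) = -(O*6 + O)/9 = -(6*O + O)/9 = -7*O/9)
s((0 - 15) + 17) - 1*(-19742) = -7*((0 - 15) + 17)/9 - 1*(-19742) = -7*(-15 + 17)/9 + 19742 = -7/9*2 + 19742 = -14/9 + 19742 = 177664/9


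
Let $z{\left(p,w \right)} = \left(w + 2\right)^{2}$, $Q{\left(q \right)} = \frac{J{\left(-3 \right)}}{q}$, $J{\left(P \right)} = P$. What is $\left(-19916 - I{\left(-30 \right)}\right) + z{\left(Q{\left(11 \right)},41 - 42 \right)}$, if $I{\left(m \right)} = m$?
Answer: $-19885$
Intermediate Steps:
$Q{\left(q \right)} = - \frac{3}{q}$
$z{\left(p,w \right)} = \left(2 + w\right)^{2}$
$\left(-19916 - I{\left(-30 \right)}\right) + z{\left(Q{\left(11 \right)},41 - 42 \right)} = \left(-19916 - -30\right) + \left(2 + \left(41 - 42\right)\right)^{2} = \left(-19916 + 30\right) + \left(2 + \left(41 - 42\right)\right)^{2} = -19886 + \left(2 - 1\right)^{2} = -19886 + 1^{2} = -19886 + 1 = -19885$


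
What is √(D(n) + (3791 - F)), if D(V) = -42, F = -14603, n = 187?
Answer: 4*√1147 ≈ 135.47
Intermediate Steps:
√(D(n) + (3791 - F)) = √(-42 + (3791 - 1*(-14603))) = √(-42 + (3791 + 14603)) = √(-42 + 18394) = √18352 = 4*√1147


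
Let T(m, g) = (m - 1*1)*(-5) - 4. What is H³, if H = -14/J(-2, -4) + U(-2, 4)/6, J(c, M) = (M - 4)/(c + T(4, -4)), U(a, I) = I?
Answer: -81182737/1728 ≈ -46981.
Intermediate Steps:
T(m, g) = 1 - 5*m (T(m, g) = (m - 1)*(-5) - 4 = (-1 + m)*(-5) - 4 = (5 - 5*m) - 4 = 1 - 5*m)
J(c, M) = (-4 + M)/(-19 + c) (J(c, M) = (M - 4)/(c + (1 - 5*4)) = (-4 + M)/(c + (1 - 20)) = (-4 + M)/(c - 19) = (-4 + M)/(-19 + c))
H = -433/12 (H = -14*(-19 - 2)/(-4 - 4) + 4/6 = -14/(-8/(-21)) + 4*(⅙) = -14/((-1/21*(-8))) + ⅔ = -14/8/21 + ⅔ = -14*21/8 + ⅔ = -147/4 + ⅔ = -433/12 ≈ -36.083)
H³ = (-433/12)³ = -81182737/1728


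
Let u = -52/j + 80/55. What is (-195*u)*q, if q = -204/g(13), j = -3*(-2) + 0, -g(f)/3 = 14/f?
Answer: 976820/11 ≈ 88802.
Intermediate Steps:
g(f) = -42/f
j = 6 (j = 6 + 0 = 6)
u = -238/33 (u = -52/6 + 80/55 = -52*⅙ + 80*(1/55) = -26/3 + 16/11 = -238/33 ≈ -7.2121)
q = 442/7 (q = -204/((-42/13)) = -204/((-42*1/13)) = -204/(-42/13) = -204*(-13/42) = 442/7 ≈ 63.143)
(-195*u)*q = -195*(-238/33)*(442/7) = (15470/11)*(442/7) = 976820/11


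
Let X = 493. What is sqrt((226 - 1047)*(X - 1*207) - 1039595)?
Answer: I*sqrt(1274401) ≈ 1128.9*I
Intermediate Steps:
sqrt((226 - 1047)*(X - 1*207) - 1039595) = sqrt((226 - 1047)*(493 - 1*207) - 1039595) = sqrt(-821*(493 - 207) - 1039595) = sqrt(-821*286 - 1039595) = sqrt(-234806 - 1039595) = sqrt(-1274401) = I*sqrt(1274401)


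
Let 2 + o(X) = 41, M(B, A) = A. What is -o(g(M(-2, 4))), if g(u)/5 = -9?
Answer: -39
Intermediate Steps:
g(u) = -45 (g(u) = 5*(-9) = -45)
o(X) = 39 (o(X) = -2 + 41 = 39)
-o(g(M(-2, 4))) = -1*39 = -39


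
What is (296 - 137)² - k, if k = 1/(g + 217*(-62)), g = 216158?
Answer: 5124559823/202704 ≈ 25281.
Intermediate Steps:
k = 1/202704 (k = 1/(216158 + 217*(-62)) = 1/(216158 - 13454) = 1/202704 ≈ 4.9333e-6)
(296 - 137)² - k = (296 - 137)² - 1*1/202704 = 159² - 1/202704 = 25281 - 1/202704 = 5124559823/202704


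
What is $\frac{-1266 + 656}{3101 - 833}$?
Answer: $- \frac{305}{1134} \approx -0.26896$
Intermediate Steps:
$\frac{-1266 + 656}{3101 - 833} = - \frac{610}{2268} = \left(-610\right) \frac{1}{2268} = - \frac{305}{1134}$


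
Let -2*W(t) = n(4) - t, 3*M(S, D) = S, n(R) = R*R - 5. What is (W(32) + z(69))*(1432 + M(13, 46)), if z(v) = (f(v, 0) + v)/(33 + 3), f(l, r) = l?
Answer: 185287/9 ≈ 20587.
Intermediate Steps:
n(R) = -5 + R**2 (n(R) = R**2 - 5 = -5 + R**2)
M(S, D) = S/3
W(t) = -11/2 + t/2 (W(t) = -((-5 + 4**2) - t)/2 = -((-5 + 16) - t)/2 = -(11 - t)/2 = -11/2 + t/2)
z(v) = v/18 (z(v) = (v + v)/(33 + 3) = (2*v)/36 = (2*v)*(1/36) = v/18)
(W(32) + z(69))*(1432 + M(13, 46)) = ((-11/2 + (1/2)*32) + (1/18)*69)*(1432 + (1/3)*13) = ((-11/2 + 16) + 23/6)*(1432 + 13/3) = (21/2 + 23/6)*(4309/3) = (43/3)*(4309/3) = 185287/9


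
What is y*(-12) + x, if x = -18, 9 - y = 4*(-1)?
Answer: -174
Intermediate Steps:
y = 13 (y = 9 - 4*(-1) = 9 - 1*(-4) = 9 + 4 = 13)
y*(-12) + x = 13*(-12) - 18 = -156 - 18 = -174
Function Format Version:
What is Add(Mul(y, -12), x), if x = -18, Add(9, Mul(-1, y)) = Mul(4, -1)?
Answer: -174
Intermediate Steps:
y = 13 (y = Add(9, Mul(-1, Mul(4, -1))) = Add(9, Mul(-1, -4)) = Add(9, 4) = 13)
Add(Mul(y, -12), x) = Add(Mul(13, -12), -18) = Add(-156, -18) = -174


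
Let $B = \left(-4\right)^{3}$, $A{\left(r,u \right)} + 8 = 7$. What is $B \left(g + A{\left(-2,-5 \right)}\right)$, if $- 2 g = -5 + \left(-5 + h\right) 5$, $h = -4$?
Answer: $-1536$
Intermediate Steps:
$A{\left(r,u \right)} = -1$ ($A{\left(r,u \right)} = -8 + 7 = -1$)
$B = -64$
$g = 25$ ($g = - \frac{-5 + \left(-5 - 4\right) 5}{2} = - \frac{-5 - 45}{2} = \left(- \frac{1}{2}\right) \left(-50\right) = 25$)
$B \left(g + A{\left(-2,-5 \right)}\right) = - 64 \left(25 - 1\right) = \left(-64\right) 24 = -1536$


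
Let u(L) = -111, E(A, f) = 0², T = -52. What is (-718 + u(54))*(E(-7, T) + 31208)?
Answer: -25871432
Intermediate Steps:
E(A, f) = 0
(-718 + u(54))*(E(-7, T) + 31208) = (-718 - 111)*(0 + 31208) = -829*31208 = -25871432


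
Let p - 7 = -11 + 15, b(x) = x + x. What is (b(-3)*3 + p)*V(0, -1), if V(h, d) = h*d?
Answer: 0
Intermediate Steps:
b(x) = 2*x
V(h, d) = d*h
p = 11 (p = 7 + (-11 + 15) = 7 + 4 = 11)
(b(-3)*3 + p)*V(0, -1) = ((2*(-3))*3 + 11)*(-1*0) = (-6*3 + 11)*0 = (-18 + 11)*0 = -7*0 = 0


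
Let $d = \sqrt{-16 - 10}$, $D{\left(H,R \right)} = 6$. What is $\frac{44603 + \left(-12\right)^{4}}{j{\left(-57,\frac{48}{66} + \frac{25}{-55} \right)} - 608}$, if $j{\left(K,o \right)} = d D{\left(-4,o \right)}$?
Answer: $- \frac{4965764}{46325} - \frac{196017 i \sqrt{26}}{185300} \approx -107.19 - 5.3939 i$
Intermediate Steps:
$d = i \sqrt{26}$ ($d = \sqrt{-26} = i \sqrt{26} \approx 5.099 i$)
$j{\left(K,o \right)} = 6 i \sqrt{26}$ ($j{\left(K,o \right)} = i \sqrt{26} \cdot 6 = 6 i \sqrt{26}$)
$\frac{44603 + \left(-12\right)^{4}}{j{\left(-57,\frac{48}{66} + \frac{25}{-55} \right)} - 608} = \frac{44603 + \left(-12\right)^{4}}{6 i \sqrt{26} - 608} = \frac{44603 + 20736}{-608 + 6 i \sqrt{26}} = \frac{65339}{-608 + 6 i \sqrt{26}}$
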